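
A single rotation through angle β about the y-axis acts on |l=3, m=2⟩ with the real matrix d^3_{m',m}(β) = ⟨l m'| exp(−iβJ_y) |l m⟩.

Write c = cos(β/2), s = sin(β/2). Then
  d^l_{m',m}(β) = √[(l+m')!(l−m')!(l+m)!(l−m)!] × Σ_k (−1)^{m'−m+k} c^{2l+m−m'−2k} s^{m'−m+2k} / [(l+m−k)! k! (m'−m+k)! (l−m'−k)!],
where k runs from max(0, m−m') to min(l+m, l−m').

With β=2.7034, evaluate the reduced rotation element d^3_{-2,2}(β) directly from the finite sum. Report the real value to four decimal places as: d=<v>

d=-0.6505

d^3_{-2,2}(β=2.7034) via Wigner's sum:
c=cos(2.7034/2)=0.217348, s=sin(2.7034/2)=0.976094; N=√[1·120·120·1]=120.000000
k∈{4,5} keeps every argument non-negative
  k=4: (−1)^0·120.0000/(24)·0.2173^2·0.9761^4 = +0.214411
  k=5: (−1)^1·120.0000/(120)·0.2173^0·0.9761^6 = -0.864869
d^3_{-2,2}(2.7034) = +0.214411 -0.864869 = -0.650459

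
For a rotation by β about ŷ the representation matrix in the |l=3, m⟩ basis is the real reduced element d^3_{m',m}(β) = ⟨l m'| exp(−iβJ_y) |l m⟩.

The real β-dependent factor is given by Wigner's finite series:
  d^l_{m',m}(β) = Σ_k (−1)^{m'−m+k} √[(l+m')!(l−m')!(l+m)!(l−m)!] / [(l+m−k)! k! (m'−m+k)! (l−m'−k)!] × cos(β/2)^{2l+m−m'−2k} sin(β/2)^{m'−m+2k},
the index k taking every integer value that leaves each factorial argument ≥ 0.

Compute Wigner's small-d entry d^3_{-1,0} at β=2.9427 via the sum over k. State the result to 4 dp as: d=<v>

d=0.3255

d^3_{-1,0}(β=2.9427) via Wigner's sum:
With c≡cos(β/2)=0.099282 and s≡sin(β/2)=0.995059, N=[2·24·6·6]^{1/2}=41.569219
Admissible k: 1..3 (factorial args all ≥0)
  k=1: (−1)^0·41.5692/(12)·0.0993^5·0.9951^1 = +0.000033
  k=2: (−1)^1·41.5692/(4)·0.0993^3·0.9951^3 = -0.010020
  k=3: (−1)^2·41.5692/(12)·0.0993^1·0.9951^5 = +0.335512
d^3_{-1,0}(2.9427) = +0.000033 -0.010020 +0.335512 = +0.325525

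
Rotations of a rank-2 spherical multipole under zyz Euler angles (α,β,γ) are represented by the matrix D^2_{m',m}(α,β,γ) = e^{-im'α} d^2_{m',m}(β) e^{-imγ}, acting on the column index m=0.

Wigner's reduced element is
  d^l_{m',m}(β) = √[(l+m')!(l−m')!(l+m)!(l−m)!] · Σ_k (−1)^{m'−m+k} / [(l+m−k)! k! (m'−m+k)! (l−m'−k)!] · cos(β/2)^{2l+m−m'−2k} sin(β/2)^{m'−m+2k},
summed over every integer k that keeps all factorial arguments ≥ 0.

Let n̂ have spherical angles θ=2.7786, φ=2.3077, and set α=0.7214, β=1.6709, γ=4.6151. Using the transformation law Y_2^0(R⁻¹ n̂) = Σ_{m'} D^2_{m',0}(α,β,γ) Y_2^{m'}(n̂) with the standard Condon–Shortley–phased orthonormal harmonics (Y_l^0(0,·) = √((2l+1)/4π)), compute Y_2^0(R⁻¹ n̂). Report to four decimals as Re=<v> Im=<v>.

Need the full column D^2_{m',0} for m'=−2..2 at α=0.7214, β=1.6709, γ=4.6151.
cos(β/2)=0.670844, sin(β/2)=0.741598
d^2_{-2,0}: single k=2 term ⇒ +0.606256;  D = +0.077387+0.601297i
d^2_{-1,0}: k∈[1..2] ⇒ +0.548415 -0.670199 = -0.121784;  D = -0.091445-0.080431i
d^2_{0,0}: k∈[0..2] ⇒ +0.202529 -0.990013 +0.302465 = -0.485019;  D = -0.485019+0.000000i
d^2_{1,0}: k∈[0..1] ⇒ -0.548415 +0.670199 = +0.121784;  D = +0.091445-0.080431i
d^2_{2,0}: single k=0 term ⇒ +0.606256;  D = +0.077387-0.601297i
Y_2^{m'}(θ=2.7786,φ=2.3077) and Σ D·Y over m':
  (+0.0774+0.6013i)·(-0.0047+0.0485i)  (-0.0914-0.0804i)·(+0.1723+0.1899i)  (-0.4850+0.0000i)·(+0.5115+0.0000i)  (+0.0914-0.0804i)·(-0.1723+0.1899i)  (+0.0774-0.6013i)·(-0.0047-0.0485i)
Y_2^0(R⁻¹ n̂) = -0.308073+0.000000i

Re=-0.3081 Im=0.0000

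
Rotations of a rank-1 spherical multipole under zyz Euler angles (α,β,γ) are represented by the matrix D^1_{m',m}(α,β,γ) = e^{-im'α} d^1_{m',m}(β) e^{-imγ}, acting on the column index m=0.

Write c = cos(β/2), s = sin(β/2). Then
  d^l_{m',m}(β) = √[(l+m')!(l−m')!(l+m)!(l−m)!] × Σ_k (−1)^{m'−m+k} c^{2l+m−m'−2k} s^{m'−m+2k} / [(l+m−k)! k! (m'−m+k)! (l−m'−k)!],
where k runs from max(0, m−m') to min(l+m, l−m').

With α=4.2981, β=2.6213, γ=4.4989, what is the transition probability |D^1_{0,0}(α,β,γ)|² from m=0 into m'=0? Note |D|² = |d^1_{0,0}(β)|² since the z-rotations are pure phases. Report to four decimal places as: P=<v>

P=0.7529

First d^1_{0,0}(β=2.6213), then the phase factors e^{-i(0)α} and e^{-i(0)γ}:
Half-angle: c=0.257222, s=0.966352. N=√(1·1·1·1)=1.000000
Admissible k: 0..1 (factorial args all ≥0)
  k=0: (−1)^0·1.0000/(1)·0.2572^2·0.9664^0 = +0.066163
  k=1: (−1)^1·1.0000/(1)·0.2572^0·0.9664^2 = -0.933837
d^1_{0,0}(2.6213) = +0.066163 -0.933837 = -0.867674
|D^1_{0,0}|² = |d^1_{0,0}(β)|² = (-0.867674)² = 0.752858 (the z-rotation phases have unit modulus)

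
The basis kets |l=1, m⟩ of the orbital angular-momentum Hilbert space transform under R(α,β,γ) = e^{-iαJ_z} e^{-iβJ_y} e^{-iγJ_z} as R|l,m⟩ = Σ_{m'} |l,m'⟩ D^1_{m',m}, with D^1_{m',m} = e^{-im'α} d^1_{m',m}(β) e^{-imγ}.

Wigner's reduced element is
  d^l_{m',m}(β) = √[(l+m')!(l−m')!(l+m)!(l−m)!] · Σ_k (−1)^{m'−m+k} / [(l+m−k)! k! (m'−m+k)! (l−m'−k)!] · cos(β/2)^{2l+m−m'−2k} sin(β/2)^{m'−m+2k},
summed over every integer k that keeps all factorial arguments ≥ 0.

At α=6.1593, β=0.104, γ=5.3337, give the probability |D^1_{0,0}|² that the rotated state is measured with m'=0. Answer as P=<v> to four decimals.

P=0.9892

Split into d^1_{0,0}(β=0.104) × two z-phases.
With c≡cos(β/2)=0.998648 and s≡sin(β/2)=0.051977, N=[1·1·1·1]^{1/2}=1.000000
Admissible k: 0..1 (factorial args all ≥0)
  k=0: (−1)^0·1.0000/(1)·0.9986^2·0.0520^0 = +0.997298
  k=1: (−1)^1·1.0000/(1)·0.9986^0·0.0520^2 = -0.002702
d^1_{0,0}(0.104) = +0.997298 -0.002702 = +0.994597
|D^1_{0,0}|² = |d^1_{0,0}(β)|² = (+0.994597)² = 0.989223 (the z-rotation phases have unit modulus)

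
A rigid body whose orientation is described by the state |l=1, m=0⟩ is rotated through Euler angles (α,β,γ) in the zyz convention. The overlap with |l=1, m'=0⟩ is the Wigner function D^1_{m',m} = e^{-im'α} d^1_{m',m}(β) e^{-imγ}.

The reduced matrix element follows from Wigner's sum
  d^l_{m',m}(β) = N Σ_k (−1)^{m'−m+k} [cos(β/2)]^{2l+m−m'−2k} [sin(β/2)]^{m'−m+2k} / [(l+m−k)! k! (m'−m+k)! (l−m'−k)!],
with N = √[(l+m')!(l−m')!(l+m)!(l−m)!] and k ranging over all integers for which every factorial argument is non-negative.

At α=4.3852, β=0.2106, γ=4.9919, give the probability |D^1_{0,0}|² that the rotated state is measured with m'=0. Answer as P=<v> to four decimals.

D^1_{0,0}(4.3852,0.2106,4.9919) = e^{-i·0·4.3852}·d^1_{0,0}(0.2106)·e^{-i·0·4.9919}. Compute d first:
Half-angle: c=0.994461, s=0.105106. N=√(1·1·1·1)=1.000000
The bounds max(0,m−m')=0 and min(l+m,l−m')=1 give 2 terms
  k=0: (−1)^0·1.0000/(1)·0.9945^2·0.1051^0 = +0.988953
  k=1: (−1)^1·1.0000/(1)·0.9945^0·0.1051^2 = -0.011047
d^1_{0,0}(0.2106) = +0.988953 -0.011047 = +0.977906
|D^1_{0,0}|² = |d^1_{0,0}(β)|² = (+0.977906)² = 0.956299 (the z-rotation phases have unit modulus)

P=0.9563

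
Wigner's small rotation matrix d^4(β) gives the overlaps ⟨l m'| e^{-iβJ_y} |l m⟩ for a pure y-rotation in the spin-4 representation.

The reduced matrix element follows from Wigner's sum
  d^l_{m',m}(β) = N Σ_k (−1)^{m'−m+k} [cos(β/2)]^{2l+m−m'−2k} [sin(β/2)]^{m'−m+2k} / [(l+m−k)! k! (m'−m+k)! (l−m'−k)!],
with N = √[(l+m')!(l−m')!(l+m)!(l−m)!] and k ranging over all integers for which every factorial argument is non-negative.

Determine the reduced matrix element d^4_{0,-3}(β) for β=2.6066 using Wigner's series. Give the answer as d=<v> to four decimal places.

d=0.1686

d^4_{0,-3}(β=2.6066) via Wigner's sum:
Half-angle: c=0.264318, s=0.964436. N=√(24·24·1·5040)=1703.830978
Admissible k: 0..1 (factorial args all ≥0)
  k=0: (−1)^3·1703.8310/(144)·0.2643^5·0.9644^3 = -0.013694
  k=1: (−1)^4·1703.8310/(144)·0.2643^3·0.9644^5 = +0.182309
d^4_{0,-3}(2.6066) = -0.013694 +0.182309 = +0.168616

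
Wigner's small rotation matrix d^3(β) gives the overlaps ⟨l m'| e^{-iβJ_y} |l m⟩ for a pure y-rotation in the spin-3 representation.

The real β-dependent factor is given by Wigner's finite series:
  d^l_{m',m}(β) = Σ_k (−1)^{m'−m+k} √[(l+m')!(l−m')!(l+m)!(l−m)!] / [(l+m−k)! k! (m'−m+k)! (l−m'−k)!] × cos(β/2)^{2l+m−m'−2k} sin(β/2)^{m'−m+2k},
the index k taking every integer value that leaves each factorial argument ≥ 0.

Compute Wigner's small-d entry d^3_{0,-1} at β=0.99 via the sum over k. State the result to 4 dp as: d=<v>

d=-0.1829

d^3_{0,-1}(β=0.99) via Wigner's sum:
Half-angle: c=0.879969, s=0.475032. N=√(6·6·2·24)=41.569219
k∈{0,1,2} keeps every argument non-negative
  k=0: (−1)^1·41.5692/(12)·0.8800^5·0.4750^1 = -0.868259
  k=1: (−1)^2·41.5692/(4)·0.8800^3·0.4750^3 = +0.759069
  k=2: (−1)^3·41.5692/(12)·0.8800^1·0.4750^5 = -0.073734
d^3_{0,-1}(0.99) = -0.868259 +0.759069 -0.073734 = -0.182925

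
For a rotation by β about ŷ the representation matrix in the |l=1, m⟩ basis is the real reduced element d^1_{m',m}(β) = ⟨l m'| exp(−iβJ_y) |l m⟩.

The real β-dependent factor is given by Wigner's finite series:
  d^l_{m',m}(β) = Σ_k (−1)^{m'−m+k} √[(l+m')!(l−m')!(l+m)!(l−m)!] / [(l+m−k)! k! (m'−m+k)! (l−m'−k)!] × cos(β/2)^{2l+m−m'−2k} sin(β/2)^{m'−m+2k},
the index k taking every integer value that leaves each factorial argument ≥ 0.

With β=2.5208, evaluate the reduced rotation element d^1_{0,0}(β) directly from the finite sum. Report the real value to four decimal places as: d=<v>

d=-0.8134

d^1_{0,0}(β=2.5208) via Wigner's sum:
c=cos(2.5208/2)=0.305436, s=sin(2.5208/2)=0.952213; N=√[1·1·1·1]=1.000000
k: max(0,(0)−(0))=0 … min(1+(0),1−(0))=1
  k=0: (−1)^0·1.0000/(1)·0.3054^2·0.9522^0 = +0.093291
  k=1: (−1)^1·1.0000/(1)·0.3054^0·0.9522^2 = -0.906709
d^1_{0,0}(2.5208) = +0.093291 -0.906709 = -0.813418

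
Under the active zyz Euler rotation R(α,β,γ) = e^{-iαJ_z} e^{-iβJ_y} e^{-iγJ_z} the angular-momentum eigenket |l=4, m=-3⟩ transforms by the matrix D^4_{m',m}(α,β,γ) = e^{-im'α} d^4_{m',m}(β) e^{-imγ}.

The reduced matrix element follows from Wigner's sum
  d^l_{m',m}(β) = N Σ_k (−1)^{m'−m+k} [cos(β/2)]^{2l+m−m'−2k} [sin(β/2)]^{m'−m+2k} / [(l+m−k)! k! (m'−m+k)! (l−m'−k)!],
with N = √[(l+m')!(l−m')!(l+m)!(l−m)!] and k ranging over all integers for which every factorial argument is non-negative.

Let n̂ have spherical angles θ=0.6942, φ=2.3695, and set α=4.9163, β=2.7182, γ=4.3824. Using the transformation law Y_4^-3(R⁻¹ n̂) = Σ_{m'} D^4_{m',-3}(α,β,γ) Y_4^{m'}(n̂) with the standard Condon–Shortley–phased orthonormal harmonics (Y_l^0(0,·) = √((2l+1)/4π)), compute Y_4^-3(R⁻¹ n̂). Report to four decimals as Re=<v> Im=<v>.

Need the full column D^4_{m',-3} for m'=−4..4 at α=4.9163, β=2.7182, γ=4.3824.
cos(β/2)=0.210119, sin(β/2)=0.977676
d^4_{-4,-3}: single k=1 term ⇒ +0.000050;  D = +0.000009+0.000049i
d^4_{-3,-3}: k∈[0..1] ⇒ +0.000004 -0.000576 = -0.000572;  D = +0.000532-0.000211i
d^4_{-2,-3}: k∈[0..1] ⇒ -0.000066 +0.004296 = +0.004230;  D = -0.002326-0.003533i
d^4_{-1,-3}: k∈[0..1] ⇒ +0.000653 -0.023559 = -0.022906;  D = -0.016186+0.016208i
d^4_{0,-3}: k∈[0..1] ⇒ -0.004529 +0.098047 = +0.093518;  D = +0.078182+0.051315i
d^4_{1,-3}: k∈[0..1] ⇒ +0.023559 -0.306033 = -0.282474;  D = +0.103967-0.262646i
d^4_{2,-3}: k∈[0..1] ⇒ -0.093015 +0.671263 = +0.578248;  D = -0.569616-0.099543i
d^4_{3,-3}: k∈[0..1] ⇒ +0.269896 -0.834755 = -0.564859;  D = +0.017453+0.564590i
d^4_{4,-3}: single k=0 term ⇒ -0.507427;  D = -0.493502+0.118059i
Y_4^{m'}(θ=0.6942,φ=2.3695) and Σ D·Y over m':
  (+0.0000+0.0000i)·(-0.0740+0.0039i)  (+0.0005-0.0002i)·(+0.1709-0.1851i)  (-0.0023-0.0035i)·(+0.0114+0.4291i)  (-0.0162+0.0162i)·(-0.1891-0.1842i)  (+0.0782+0.0513i)·(-0.2654+0.0000i)  (+0.1040-0.2626i)·(+0.1891-0.1842i)  (-0.5696-0.0995i)·(+0.0114-0.4291i)  (+0.0175+0.5646i)·(-0.1709-0.1851i)  (-0.4935+0.1181i)·(-0.0740-0.0039i)
Y_4^-3(R⁻¹ n̂) = +0.047435+0.053073i

Re=0.0474 Im=0.0531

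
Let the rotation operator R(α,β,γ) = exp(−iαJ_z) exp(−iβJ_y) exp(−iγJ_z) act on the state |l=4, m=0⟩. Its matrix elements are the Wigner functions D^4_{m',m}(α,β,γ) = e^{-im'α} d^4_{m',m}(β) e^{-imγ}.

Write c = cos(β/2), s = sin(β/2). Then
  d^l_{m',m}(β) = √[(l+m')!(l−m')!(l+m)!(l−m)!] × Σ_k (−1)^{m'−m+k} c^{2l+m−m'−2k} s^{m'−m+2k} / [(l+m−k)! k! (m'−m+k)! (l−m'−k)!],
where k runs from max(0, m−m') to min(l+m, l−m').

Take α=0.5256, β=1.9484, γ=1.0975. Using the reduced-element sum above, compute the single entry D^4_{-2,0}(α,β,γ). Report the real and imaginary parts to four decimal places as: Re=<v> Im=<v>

Re=-0.0082 Im=-0.0144

First d^4_{-2,0}(β=1.9484), then the phase factors e^{-i(-2)α} and e^{-i(0)γ}:
c=cos(1.9484/2)=0.561830, s=sin(1.9484/2)=0.827253; N=√[2·720·24·24]=910.735966
k: max(0,(0)−(-2))=2 … min(4+(0),4−(-2))=4
  k=2: (−1)^0·910.7360/(96)·0.5618^6·0.8273^2 = +0.204187
  k=3: (−1)^1·910.7360/(36)·0.5618^4·0.8273^4 = -1.180491
  k=4: (−1)^2·910.7360/(96)·0.5618^2·0.8273^6 = +0.959755
d^4_{-2,0}(1.9484) = +0.204187 -1.180491 +0.959755 = -0.016549
Attach z-rotation phases: D = e^{-i(-2)(0.5256)}·(-0.016549)·e^{-i(0)(1.0975)} = -0.008217-0.014365i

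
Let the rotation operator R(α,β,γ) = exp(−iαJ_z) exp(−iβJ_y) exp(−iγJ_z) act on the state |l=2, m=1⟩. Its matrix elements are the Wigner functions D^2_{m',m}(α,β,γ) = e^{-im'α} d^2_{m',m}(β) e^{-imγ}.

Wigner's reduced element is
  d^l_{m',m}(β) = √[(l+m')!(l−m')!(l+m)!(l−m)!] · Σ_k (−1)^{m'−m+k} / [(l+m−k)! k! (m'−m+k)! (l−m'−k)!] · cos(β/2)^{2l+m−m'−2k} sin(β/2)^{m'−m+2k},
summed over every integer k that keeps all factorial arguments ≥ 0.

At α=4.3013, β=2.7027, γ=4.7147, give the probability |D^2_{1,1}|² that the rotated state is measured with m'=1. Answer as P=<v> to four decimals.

P=0.0177

First d^2_{1,1}(β=2.7027), then the phase factors e^{-i(1)α} and e^{-i(1)γ}:
With c≡cos(β/2)=0.217689 and s≡sin(β/2)=0.976018, N=[6·1·6·1]^{1/2}=6.000000
The bounds max(0,m−m')=0 and min(l+m,l−m')=1 give 2 terms
  k=0: (−1)^0·6.0000/(6)·0.2177^4·0.9760^0 = +0.002246
  k=1: (−1)^1·6.0000/(2)·0.2177^2·0.9760^2 = -0.135429
d^2_{1,1}(2.7027) = +0.002246 -0.135429 = -0.133183
|D^2_{1,1}|² = |d^2_{1,1}(β)|² = (-0.133183)² = 0.017738 (the z-rotation phases have unit modulus)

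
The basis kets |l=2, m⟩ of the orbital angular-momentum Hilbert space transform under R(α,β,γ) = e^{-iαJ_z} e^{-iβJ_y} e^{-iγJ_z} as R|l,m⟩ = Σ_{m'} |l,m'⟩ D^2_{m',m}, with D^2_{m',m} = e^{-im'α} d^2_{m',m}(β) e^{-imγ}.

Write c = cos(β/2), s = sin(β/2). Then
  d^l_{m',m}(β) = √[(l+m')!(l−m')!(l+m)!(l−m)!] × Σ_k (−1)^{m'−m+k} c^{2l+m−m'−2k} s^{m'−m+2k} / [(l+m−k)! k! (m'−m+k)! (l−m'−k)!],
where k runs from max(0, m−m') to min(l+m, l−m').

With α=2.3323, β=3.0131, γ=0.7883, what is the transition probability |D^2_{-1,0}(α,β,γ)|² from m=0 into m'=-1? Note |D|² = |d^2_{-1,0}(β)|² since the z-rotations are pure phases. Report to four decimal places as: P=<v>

Split into d^2_{-1,0}(β=3.0131) × two z-phases.
c=cos(3.0131/2)=0.064202, s=sin(3.0131/2)=0.997937; N=√[1·6·2·2]=4.898979
The bounds max(0,m−m')=1 and min(l+m,l−m')=2 give 2 terms
  k=1: (−1)^0·4.8990/(2)·0.0642^3·0.9979^1 = +0.000647
  k=2: (−1)^1·4.8990/(2)·0.0642^1·0.9979^3 = -0.156291
d^2_{-1,0}(3.0131) = +0.000647 -0.156291 = -0.155644
|D^2_{-1,0}|² = |d^2_{-1,0}(β)|² = (-0.155644)² = 0.024225 (the z-rotation phases have unit modulus)

P=0.0242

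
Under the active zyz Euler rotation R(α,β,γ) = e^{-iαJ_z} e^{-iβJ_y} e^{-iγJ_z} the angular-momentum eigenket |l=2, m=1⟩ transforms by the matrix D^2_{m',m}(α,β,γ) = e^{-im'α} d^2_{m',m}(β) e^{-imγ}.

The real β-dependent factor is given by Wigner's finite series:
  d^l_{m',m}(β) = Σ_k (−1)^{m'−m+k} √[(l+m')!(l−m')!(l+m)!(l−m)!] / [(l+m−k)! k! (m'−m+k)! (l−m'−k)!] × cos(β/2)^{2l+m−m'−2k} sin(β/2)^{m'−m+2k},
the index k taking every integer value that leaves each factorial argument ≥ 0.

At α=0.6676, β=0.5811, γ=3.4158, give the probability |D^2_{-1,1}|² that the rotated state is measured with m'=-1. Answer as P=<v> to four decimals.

D^2_{-1,1}(0.6676,0.5811,3.4158) = e^{-i·-1·0.6676}·d^2_{-1,1}(0.5811)·e^{-i·1·3.4158}. Compute d first:
With c≡cos(β/2)=0.958086 and s≡sin(β/2)=0.286479, N=[1·6·6·1]^{1/2}=6.000000
The bounds max(0,m−m')=2 and min(l+m,l−m')=3 give 2 terms
  k=2: (−1)^0·6.0000/(2)·0.9581^2·0.2865^2 = +0.226004
  k=3: (−1)^1·6.0000/(6)·0.9581^0·0.2865^4 = -0.006736
d^2_{-1,1}(0.5811) = +0.226004 -0.006736 = +0.219269
|D^2_{-1,1}|² = |d^2_{-1,1}(β)|² = (+0.219269)² = 0.048079 (the z-rotation phases have unit modulus)

P=0.0481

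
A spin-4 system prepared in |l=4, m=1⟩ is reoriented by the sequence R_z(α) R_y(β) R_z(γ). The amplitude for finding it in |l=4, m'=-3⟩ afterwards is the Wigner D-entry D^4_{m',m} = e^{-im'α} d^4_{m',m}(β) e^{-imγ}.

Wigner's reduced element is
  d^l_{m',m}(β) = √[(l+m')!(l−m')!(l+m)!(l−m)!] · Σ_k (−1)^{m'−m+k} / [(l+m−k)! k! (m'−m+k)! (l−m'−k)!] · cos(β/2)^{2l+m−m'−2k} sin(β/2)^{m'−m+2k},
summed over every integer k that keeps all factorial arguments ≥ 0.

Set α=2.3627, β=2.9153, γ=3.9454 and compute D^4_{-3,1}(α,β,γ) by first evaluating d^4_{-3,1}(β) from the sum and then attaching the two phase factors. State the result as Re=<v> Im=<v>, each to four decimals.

D^4_{-3,1}(2.3627,2.9153,3.9454) = e^{-i·-3·2.3627}·d^4_{-3,1}(2.9153)·e^{-i·1·3.9454}. Compute d first:
With c≡cos(β/2)=0.112905 and s≡sin(β/2)=0.993606, N=[1·5040·120·6]^{1/2}=1904.940944
The bounds max(0,m−m')=4 and min(l+m,l−m')=5 give 2 terms
  k=4: (−1)^0·1904.9409/(144)·0.1129^4·0.9936^4 = +0.002095
  k=5: (−1)^1·1904.9409/(240)·0.1129^2·0.9936^6 = -0.097360
d^4_{-3,1}(2.9153) = +0.002095 -0.097360 = -0.095265
Attach z-rotation phases: D = e^{-i(-3)(2.3627)}·(-0.095265)·e^{-i(1)(3.9454)} = +0.095265+0.000105i

Re=0.0953 Im=0.0001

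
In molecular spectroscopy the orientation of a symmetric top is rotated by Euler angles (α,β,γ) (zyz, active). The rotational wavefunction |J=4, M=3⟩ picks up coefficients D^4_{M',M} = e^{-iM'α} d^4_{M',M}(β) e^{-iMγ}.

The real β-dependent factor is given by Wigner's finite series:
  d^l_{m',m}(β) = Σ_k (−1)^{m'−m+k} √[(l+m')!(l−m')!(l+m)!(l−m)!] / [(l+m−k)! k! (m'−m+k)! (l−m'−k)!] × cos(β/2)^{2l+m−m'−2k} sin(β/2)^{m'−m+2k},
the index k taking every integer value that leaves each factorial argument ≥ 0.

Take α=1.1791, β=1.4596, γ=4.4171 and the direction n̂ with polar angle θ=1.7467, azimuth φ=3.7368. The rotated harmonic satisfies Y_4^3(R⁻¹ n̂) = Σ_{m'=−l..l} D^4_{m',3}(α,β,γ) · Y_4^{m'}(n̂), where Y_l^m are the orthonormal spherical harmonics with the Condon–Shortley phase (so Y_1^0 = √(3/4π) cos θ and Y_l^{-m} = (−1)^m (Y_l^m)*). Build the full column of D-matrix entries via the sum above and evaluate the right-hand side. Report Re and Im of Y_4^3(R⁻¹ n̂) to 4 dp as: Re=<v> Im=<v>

Need the full column D^4_{m',3} for m'=−4..4 at α=1.1791, β=1.4596, γ=4.4171.
cos(β/2)=0.745308, sin(β/2)=0.666721
d^4_{-4,3}: single k=7 term ⇒ +0.123449;  D = -0.077712-0.095919i
d^4_{-3,3}: k∈[6..7] ⇒ +0.341533 -0.039044 = +0.302489;  D = -0.289926+0.086272i
d^4_{-2,3}: k∈[5..6] ⇒ +0.612226 -0.163308 = +0.448918;  D = -0.045922+0.446563i
d^4_{-1,3}: k∈[4..5] ⇒ +0.806561 -0.387262 = +0.419299;  D = +0.369135+0.198874i
d^4_{0,3}: k∈[3..4] ⇒ +0.806443 -0.645343 = +0.161101;  D = +0.124767-0.101915i
d^4_{1,3}: k∈[2..3] ⇒ +0.604744 -0.806561 = -0.201816;  D = +0.058335+0.193202i
d^4_{2,3}: k∈[1..2] ⇒ +0.318682 -0.765059 = -0.446377;  D = +0.444215+0.043881i
d^4_{3,3}: k∈[0..1] ⇒ +0.095211 -0.533334 = -0.438124;  D = +0.206254-0.386538i
d^4_{4,3}: single k=0 term ⇒ -0.240901;  D = -0.153145-0.185956i
Y_4^{m'}(θ=1.7467,φ=3.7368) and Σ D·Y over m':
  (-0.0777-0.0959i)·(-0.3012-0.2867i)  (-0.2899+0.0863i)·(-0.0446-0.2043i)  (-0.0459+0.4466i)·(-0.0946+0.2366i)  (+0.3691+0.1989i)·(-0.1880+0.1273i)  (+0.1248-0.1019i)·(+0.2236+0.0000i)  (+0.0583+0.1932i)·(+0.1880+0.1273i)  (+0.4442+0.0439i)·(-0.0946-0.2366i)  (+0.2063-0.3865i)·(+0.0446-0.2043i)  (-0.1531-0.1860i)·(-0.3012+0.2867i)
Y_4^3(R⁻¹ n̂) = -0.157244-0.072480i

Re=-0.1572 Im=-0.0725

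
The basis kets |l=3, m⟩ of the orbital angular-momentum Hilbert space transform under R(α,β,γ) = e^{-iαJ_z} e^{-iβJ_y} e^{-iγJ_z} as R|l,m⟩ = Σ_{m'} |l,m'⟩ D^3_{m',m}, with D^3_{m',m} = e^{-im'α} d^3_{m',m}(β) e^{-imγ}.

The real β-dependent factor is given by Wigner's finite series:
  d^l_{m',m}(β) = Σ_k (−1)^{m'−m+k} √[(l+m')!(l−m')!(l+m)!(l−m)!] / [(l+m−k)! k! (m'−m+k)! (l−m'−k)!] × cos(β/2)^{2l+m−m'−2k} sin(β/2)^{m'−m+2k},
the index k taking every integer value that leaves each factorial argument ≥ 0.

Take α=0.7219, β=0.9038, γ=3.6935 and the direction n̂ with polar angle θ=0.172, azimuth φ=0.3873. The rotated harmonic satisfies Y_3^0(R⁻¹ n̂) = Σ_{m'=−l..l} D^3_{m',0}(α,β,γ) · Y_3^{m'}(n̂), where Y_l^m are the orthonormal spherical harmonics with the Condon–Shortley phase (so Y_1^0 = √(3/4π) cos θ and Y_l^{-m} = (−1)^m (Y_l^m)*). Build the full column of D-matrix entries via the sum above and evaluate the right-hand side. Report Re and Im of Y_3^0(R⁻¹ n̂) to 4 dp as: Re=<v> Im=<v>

Need the full column D^3_{m',0} for m'=−3..3 at α=0.7219, β=0.9038, γ=3.6935.
cos(β/2)=0.899619, sin(β/2)=0.436676
d^3_{-3,0}: single k=3 term ⇒ +0.271124;  D = -0.151946+0.224545i
d^3_{-2,0}: k∈[2..3] ⇒ +0.684090 -0.161181 = +0.522909;  D = +0.066229+0.518698i
d^3_{-1,0}: k∈[1..3] ⇒ +0.891339 -0.630035 +0.049482 = +0.310785;  D = +0.233260+0.205371i
d^3_{0,0}: k∈[0..3] ⇒ +0.530093 -1.124074 +0.264847 -0.006934 = -0.336068;  D = -0.336068+0.000000i
d^3_{1,0}: k∈[0..2] ⇒ -0.891339 +0.630035 -0.049482 = -0.310785;  D = -0.233260+0.205371i
d^3_{2,0}: k∈[0..1] ⇒ +0.684090 -0.161181 = +0.522909;  D = +0.066229-0.518698i
d^3_{3,0}: single k=0 term ⇒ -0.271124;  D = +0.151946+0.224545i
Y_3^{m'}(θ=0.172,φ=0.3873) and Σ D·Y over m':
  (-0.1519+0.2245i)·(+0.0008-0.0019i)  (+0.0662+0.5187i)·(+0.0211-0.0206i)  (+0.2333+0.2054i)·(+0.1974-0.0805i)  (-0.3361+0.0000i)·(+0.6815+0.0000i)  (-0.2333+0.2054i)·(-0.1974-0.0805i)  (+0.0662-0.5187i)·(+0.0211+0.0206i)  (+0.1519+0.2245i)·(-0.0008-0.0019i)
Y_3^0(R⁻¹ n̂) = -0.079082-0.000000i

Re=-0.0791 Im=0.0000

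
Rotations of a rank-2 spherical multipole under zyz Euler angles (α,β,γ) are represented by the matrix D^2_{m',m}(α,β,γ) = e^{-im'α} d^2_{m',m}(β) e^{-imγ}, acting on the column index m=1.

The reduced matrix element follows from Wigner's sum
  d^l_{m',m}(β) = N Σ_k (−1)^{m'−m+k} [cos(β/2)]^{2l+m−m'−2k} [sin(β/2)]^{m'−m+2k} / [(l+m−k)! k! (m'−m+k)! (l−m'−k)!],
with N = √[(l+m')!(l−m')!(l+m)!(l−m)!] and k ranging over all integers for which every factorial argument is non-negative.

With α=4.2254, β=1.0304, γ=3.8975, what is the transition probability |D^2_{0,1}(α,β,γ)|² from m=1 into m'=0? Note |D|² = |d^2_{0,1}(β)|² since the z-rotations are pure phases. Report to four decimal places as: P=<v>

Split into d^2_{0,1}(β=1.0304) × two z-phases.
c=cos(1.0304/2)=0.870194, s=sin(1.0304/2)=0.492709; N=√[2·2·6·1]=4.898979
The bounds max(0,m−m')=1 and min(l+m,l−m')=2 give 2 terms
  k=1: (−1)^0·4.8990/(2)·0.8702^3·0.4927^1 = +0.795270
  k=2: (−1)^1·4.8990/(2)·0.8702^1·0.4927^3 = -0.254955
d^2_{0,1}(1.0304) = +0.795270 -0.254955 = +0.540315
|D^2_{0,1}|² = |d^2_{0,1}(β)|² = (+0.540315)² = 0.291941 (the z-rotation phases have unit modulus)

P=0.2919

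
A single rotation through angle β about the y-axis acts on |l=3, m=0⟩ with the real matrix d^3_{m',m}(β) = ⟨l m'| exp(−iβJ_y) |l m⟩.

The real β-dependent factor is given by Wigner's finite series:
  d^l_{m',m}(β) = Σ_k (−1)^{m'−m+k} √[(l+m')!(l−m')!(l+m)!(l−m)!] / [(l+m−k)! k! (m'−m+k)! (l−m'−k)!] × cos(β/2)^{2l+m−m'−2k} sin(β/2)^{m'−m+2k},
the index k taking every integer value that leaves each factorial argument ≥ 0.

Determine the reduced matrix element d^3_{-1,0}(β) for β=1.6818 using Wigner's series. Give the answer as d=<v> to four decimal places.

d^3_{-1,0}(β=1.6818) via Wigner's sum:
With c≡cos(β/2)=0.666792 and s≡sin(β/2)=0.745244, N=[2·24·6·6]^{1/2}=41.569219
k: max(0,(0)−(-1))=1 … min(3+(0),3−(-1))=3
  k=1: (−1)^0·41.5692/(12)·0.6668^5·0.7452^1 = +0.340284
  k=2: (−1)^1·41.5692/(4)·0.6668^3·0.7452^3 = -1.275200
  k=3: (−1)^2·41.5692/(12)·0.6668^1·0.7452^5 = +0.530973
d^3_{-1,0}(1.6818) = +0.340284 -1.275200 +0.530973 = -0.403943

d=-0.4039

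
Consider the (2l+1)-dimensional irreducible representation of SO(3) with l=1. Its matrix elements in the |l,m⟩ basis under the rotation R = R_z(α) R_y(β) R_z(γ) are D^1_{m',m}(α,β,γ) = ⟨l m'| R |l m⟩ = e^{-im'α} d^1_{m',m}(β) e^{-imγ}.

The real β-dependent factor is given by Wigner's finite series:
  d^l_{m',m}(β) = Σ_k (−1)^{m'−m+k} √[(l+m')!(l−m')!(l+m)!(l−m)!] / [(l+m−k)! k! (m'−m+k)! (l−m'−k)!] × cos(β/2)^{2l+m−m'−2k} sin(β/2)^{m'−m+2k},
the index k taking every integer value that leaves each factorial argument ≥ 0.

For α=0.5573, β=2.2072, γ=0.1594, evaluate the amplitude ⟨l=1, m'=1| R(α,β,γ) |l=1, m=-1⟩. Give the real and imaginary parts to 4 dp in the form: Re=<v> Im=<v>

Split into d^1_{1,-1}(β=2.2072) × two z-phases.
With c≡cos(β/2)=0.450385 and s≡sin(β/2)=0.892835, N=[2·1·1·2]^{1/2}=2.000000
Admissible k: 0..0 (factorial args all ≥0)
  k=0: (−1)^2·2.0000/(2)·0.4504^0·0.8928^2 = +0.797153
d^1_{1,-1}(2.2072) = +0.797153
D = (+0.848686-0.528897i)·(+0.797153)·(+0.987323+0.158726i) = +0.734877-0.308884i

Re=0.7349 Im=-0.3089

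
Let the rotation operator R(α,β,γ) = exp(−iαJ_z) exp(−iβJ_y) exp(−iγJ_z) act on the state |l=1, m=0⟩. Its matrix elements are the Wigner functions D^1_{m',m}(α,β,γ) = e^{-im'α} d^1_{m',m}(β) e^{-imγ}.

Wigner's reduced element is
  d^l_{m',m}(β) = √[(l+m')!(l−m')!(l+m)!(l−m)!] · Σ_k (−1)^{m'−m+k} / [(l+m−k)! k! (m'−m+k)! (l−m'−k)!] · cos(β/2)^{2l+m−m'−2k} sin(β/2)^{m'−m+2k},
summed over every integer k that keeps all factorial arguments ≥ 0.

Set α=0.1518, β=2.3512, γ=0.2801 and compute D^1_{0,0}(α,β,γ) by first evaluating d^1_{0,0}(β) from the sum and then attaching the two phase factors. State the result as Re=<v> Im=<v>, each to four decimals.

Re=-0.7036 Im=0.0000

Split into d^1_{0,0}(β=2.3512) × two z-phases.
With c≡cos(β/2)=0.384989 and s≡sin(β/2)=0.922921, N=[1·1·1·1]^{1/2}=1.000000
Admissible k: 0..1 (factorial args all ≥0)
  k=0: (−1)^0·1.0000/(1)·0.3850^2·0.9229^0 = +0.148217
  k=1: (−1)^1·1.0000/(1)·0.3850^0·0.9229^2 = -0.851783
d^1_{0,0}(2.3512) = +0.148217 -0.851783 = -0.703566
D = (+1.000000+0.000000i)·(-0.703566)·(+1.000000+0.000000i) = -0.703566+0.000000i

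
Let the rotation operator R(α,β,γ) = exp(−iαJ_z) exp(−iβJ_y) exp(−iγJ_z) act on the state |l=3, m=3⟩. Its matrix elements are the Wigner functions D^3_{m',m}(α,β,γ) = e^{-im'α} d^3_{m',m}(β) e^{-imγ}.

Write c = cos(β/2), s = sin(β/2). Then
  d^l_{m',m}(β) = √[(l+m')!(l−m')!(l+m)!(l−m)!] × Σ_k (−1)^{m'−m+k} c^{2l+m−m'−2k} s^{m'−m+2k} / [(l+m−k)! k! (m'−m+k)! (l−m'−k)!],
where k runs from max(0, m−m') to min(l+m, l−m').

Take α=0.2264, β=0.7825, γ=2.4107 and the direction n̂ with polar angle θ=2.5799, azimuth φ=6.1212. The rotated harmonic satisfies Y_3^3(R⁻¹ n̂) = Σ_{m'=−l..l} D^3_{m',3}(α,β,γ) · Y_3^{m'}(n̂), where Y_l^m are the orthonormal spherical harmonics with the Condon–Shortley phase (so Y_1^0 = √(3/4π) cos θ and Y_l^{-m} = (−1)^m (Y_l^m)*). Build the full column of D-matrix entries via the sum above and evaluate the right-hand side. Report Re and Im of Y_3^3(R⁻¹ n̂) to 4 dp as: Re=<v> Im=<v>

Need the full column D^3_{m',3} for m'=−3..3 at α=0.2264, β=0.7825, γ=2.4107.
cos(β/2)=0.924433, sin(β/2)=0.381344
d^3_{-3,3}: single k=6 term ⇒ +0.003075;  D = +0.002964-0.000819i
d^3_{-2,3}: single k=5 term ⇒ +0.018262;  D = +0.016060-0.008693i
d^3_{-1,3}: single k=4 term ⇒ +0.069995;  D = +0.052506-0.046286i
d^3_{0,3}: single k=3 term ⇒ +0.195926;  D = +0.114140-0.159246i
d^3_{1,3}: single k=2 term ⇒ +0.411322;  D = +0.158463-0.379573i
d^3_{2,3}: single k=1 term ⇒ +0.630624;  D = +0.106120-0.621631i
d^3_{3,3}: single k=0 term ⇒ +0.624098;  D = -0.035753-0.623073i
Y_3^{m'}(θ=2.5799,φ=6.1212) and Σ D·Y over m':
  (+0.0030-0.0008i)·(+0.0557+0.0294i)  (+0.0161-0.0087i)·(-0.2326-0.0781i)  (+0.0525-0.0463i)·(+0.4386+0.0717i)  (+0.1141-0.1592i)·(-0.1837+0.0000i)  (+0.1585-0.3796i)·(-0.4386+0.0717i)  (+0.1061-0.6216i)·(-0.2326+0.0781i)  (-0.0358-0.6231i)·(-0.0557+0.0294i)
Y_3^3(R⁻¹ n̂) = +0.003071+0.377911i

Re=0.0031 Im=0.3779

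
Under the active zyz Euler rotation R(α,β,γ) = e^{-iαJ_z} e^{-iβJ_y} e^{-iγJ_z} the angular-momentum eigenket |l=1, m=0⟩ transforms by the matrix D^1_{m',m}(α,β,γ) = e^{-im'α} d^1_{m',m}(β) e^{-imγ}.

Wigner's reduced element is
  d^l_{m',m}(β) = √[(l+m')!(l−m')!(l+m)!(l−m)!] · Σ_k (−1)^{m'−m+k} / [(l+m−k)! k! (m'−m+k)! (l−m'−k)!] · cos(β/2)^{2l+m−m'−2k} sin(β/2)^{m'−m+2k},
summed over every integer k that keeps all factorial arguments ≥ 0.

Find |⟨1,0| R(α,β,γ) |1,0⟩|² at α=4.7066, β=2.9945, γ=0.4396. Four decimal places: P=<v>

Split into d^1_{0,0}(β=2.9945) × two z-phases.
c=cos(2.9945/2)=0.073480, s=sin(2.9945/2)=0.997297; N=√[1·1·1·1]=1.000000
The bounds max(0,m−m')=0 and min(l+m,l−m')=1 give 2 terms
  k=0: (−1)^0·1.0000/(1)·0.0735^2·0.9973^0 = +0.005399
  k=1: (−1)^1·1.0000/(1)·0.0735^0·0.9973^2 = -0.994601
d^1_{0,0}(2.9945) = +0.005399 -0.994601 = -0.989201
|D^1_{0,0}|² = |d^1_{0,0}(β)|² = (-0.989201)² = 0.978519 (the z-rotation phases have unit modulus)

P=0.9785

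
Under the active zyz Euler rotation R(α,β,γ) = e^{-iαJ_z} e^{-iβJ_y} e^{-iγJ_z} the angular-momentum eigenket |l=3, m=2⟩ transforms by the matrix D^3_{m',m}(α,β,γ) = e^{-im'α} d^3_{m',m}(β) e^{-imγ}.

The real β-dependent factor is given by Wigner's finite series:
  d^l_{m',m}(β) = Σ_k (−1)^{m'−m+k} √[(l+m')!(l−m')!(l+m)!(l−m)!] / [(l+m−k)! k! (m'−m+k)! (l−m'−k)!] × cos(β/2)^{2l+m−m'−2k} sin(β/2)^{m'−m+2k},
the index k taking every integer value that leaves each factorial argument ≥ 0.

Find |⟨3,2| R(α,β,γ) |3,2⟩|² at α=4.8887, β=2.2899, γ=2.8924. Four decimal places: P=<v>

D^3_{2,2}(4.8887,2.2899,2.8924) = e^{-i·2·4.8887}·d^3_{2,2}(2.2899)·e^{-i·2·2.8924}. Compute d first:
With c≡cos(β/2)=0.413092 and s≡sin(β/2)=0.910689, N=[120·1·120·1]^{1/2}=120.000000
k: max(0,(2)−(2))=0 … min(3+(2),3−(2))=1
  k=0: (−1)^0·120.0000/(120)·0.4131^6·0.9107^0 = +0.004969
  k=1: (−1)^1·120.0000/(24)·0.4131^4·0.9107^2 = -0.120753
d^3_{2,2}(2.2899) = +0.004969 -0.120753 = -0.115783
|D^3_{2,2}|² = |d^3_{2,2}(β)|² = (-0.115783)² = 0.013406 (the z-rotation phases have unit modulus)

P=0.0134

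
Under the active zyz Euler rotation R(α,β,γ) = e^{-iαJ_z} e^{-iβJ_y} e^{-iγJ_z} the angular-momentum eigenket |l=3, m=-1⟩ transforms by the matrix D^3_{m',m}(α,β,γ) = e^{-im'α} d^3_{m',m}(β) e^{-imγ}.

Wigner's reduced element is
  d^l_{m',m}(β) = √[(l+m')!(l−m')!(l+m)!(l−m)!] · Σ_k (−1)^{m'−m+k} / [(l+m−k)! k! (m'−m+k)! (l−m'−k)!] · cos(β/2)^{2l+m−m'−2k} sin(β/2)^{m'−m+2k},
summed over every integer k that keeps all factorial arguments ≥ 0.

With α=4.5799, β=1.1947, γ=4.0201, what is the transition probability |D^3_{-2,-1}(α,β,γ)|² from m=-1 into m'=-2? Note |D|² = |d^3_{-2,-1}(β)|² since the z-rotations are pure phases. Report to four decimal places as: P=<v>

First d^3_{-2,-1}(β=1.1947), then the phase factors e^{-i(-2)α} and e^{-i(-1)γ}:
With c≡cos(β/2)=0.826829 and s≡sin(β/2)=0.562453, N=[1·120·2·24]^{1/2}=75.894664
The bounds max(0,m−m')=1 and min(l+m,l−m')=2 give 2 terms
  k=1: (−1)^0·75.8947/(24)·0.8268^5·0.5625^1 = +0.687330
  k=2: (−1)^1·75.8947/(12)·0.8268^3·0.5625^3 = -0.636116
d^3_{-2,-1}(1.1947) = +0.687330 -0.636116 = +0.051213
|D^3_{-2,-1}|² = |d^3_{-2,-1}(β)|² = (+0.051213)² = 0.002623 (the z-rotation phases have unit modulus)

P=0.0026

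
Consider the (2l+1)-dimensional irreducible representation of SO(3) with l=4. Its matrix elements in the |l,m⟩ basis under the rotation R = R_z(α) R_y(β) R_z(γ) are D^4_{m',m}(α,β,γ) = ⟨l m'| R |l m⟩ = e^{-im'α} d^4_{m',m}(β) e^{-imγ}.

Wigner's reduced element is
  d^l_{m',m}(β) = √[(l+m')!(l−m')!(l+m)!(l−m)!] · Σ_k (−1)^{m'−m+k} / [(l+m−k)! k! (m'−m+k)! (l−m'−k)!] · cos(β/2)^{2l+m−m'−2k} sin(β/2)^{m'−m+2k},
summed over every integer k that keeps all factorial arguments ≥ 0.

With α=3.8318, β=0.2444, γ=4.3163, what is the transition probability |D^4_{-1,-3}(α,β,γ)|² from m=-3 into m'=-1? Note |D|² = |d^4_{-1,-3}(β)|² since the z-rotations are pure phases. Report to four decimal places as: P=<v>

P=0.0121

D^4_{-1,-3}(3.8318,0.2444,4.3163) = e^{-i·-1·3.8318}·d^4_{-1,-3}(0.2444)·e^{-i·-3·4.3163}. Compute d first:
c=cos(0.2444/2)=0.992543, s=sin(0.2444/2)=0.121896; N=√[6·120·1·5040]=1904.940944
k: max(0,(-3)−(-1))=0 … min(4+(-3),4−(-1))=1
  k=0: (−1)^2·1904.9409/(240)·0.9925^6·0.1219^2 = +0.112758
  k=1: (−1)^3·1904.9409/(144)·0.9925^4·0.1219^4 = -0.002834
d^4_{-1,-3}(0.2444) = +0.112758 -0.002834 = +0.109923
|D^4_{-1,-3}|² = |d^4_{-1,-3}(β)|² = (+0.109923)² = 0.012083 (the z-rotation phases have unit modulus)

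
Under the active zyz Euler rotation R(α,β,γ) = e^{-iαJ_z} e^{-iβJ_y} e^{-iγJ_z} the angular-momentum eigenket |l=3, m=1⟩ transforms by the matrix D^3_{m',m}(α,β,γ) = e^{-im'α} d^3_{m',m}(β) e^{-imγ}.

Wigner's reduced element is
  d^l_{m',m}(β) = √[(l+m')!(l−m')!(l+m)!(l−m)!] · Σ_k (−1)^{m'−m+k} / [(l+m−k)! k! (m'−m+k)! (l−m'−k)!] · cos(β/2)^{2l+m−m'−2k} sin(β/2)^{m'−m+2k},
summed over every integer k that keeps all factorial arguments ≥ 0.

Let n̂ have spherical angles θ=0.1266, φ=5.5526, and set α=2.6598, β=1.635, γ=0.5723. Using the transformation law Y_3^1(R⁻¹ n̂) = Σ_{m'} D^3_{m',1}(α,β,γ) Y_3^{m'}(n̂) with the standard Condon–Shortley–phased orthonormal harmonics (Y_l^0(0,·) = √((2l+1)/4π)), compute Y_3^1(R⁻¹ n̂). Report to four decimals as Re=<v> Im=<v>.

Re=-0.2163 Im=0.1492

Need the full column D^3_{m',1} for m'=−3..3 at α=2.6598, β=1.635, γ=0.5723.
cos(β/2)=0.684047, sin(β/2)=0.729438
d^3_{-3,1}: single k=4 term ⇒ +0.513063;  D = +0.221723+0.462680i
d^3_{-2,1}: k∈[3..4] ⇒ +0.785693 -0.446712 = +0.338981;  D = +0.011832-0.338774i
d^3_{-1,1}: k∈[2..4] ⇒ +0.698991 -1.059779 +0.150637 = -0.210151;  D = +0.103818-0.182717i
d^3_{0,1}: k∈[1..3] ⇒ +0.378450 -1.291025 +0.489349 = -0.423227;  D = -0.355789+0.229206i
d^3_{1,1}: k∈[0..2] ⇒ +0.102451 -0.931988 +0.794834 = -0.034703;  D = +0.034561-0.003137i
d^3_{2,1}: k∈[0..1] ⇒ -0.345476 +0.785693 = +0.440217;  D = +0.406945+0.167889i
d^3_{3,1}: single k=0 term ⇒ +0.451197;  D = -0.289881-0.345757i
Y_3^{m'}(θ=0.1266,φ=5.5526) and Σ D·Y over m':
  (+0.2217+0.4627i)·(-0.0005+0.0007i)  (+0.0118-0.3388i)·(+0.0018+0.0161i)  (+0.1038-0.1827i)·(+0.1191+0.1067i)  (-0.3558+0.2292i)·(+0.7109+0.0000i)  (+0.0346-0.0031i)·(-0.1191+0.1067i)  (+0.4069+0.1679i)·(+0.0018-0.0161i)  (-0.2899-0.3458i)·(+0.0005+0.0007i)
Y_3^1(R⁻¹ n̂) = -0.216279+0.149221i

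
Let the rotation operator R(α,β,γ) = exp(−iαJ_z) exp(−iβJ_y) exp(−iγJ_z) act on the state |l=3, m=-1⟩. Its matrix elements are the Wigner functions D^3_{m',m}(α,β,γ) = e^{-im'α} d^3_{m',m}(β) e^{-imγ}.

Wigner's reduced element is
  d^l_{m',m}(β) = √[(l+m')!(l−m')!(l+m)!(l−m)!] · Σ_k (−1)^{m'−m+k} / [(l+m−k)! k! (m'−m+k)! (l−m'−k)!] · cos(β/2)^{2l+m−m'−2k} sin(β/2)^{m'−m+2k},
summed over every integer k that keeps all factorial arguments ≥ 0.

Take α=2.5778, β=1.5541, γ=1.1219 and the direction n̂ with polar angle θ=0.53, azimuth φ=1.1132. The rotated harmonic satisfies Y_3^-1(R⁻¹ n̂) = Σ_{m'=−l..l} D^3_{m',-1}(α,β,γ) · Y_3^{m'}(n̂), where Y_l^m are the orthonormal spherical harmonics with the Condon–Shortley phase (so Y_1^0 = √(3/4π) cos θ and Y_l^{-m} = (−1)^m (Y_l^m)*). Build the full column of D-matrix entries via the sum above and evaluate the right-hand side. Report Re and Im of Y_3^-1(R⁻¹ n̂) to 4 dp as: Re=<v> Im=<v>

Need the full column D^3_{m',-1} for m'=−3..3 at α=2.5778, β=1.5541, γ=1.1219.
cos(β/2)=0.712985, sin(β/2)=0.701179
d^3_{-3,-1}: single k=2 term ⇒ +0.492068;  D = -0.414411+0.265320i
d^3_{-2,-1}: k∈[1..2] ⇒ +0.408537 -0.790239 = -0.381702;  D = -0.381696+0.002170i
d^3_{-1,-1}: k∈[0..2] ⇒ +0.131366 -1.016412 +0.737273 = -0.147773;  D = +0.125350+0.078258i
d^3_{0,-1}: k∈[0..2] ⇒ -0.447530 +1.298495 -0.418616 = +0.432349;  D = +0.187627+0.389515i
d^3_{1,-1}: k∈[0..2] ⇒ +0.762309 -0.983030 +0.118843 = -0.101878;  D = -0.011680+0.101206i
d^3_{2,-1}: k∈[0..1] ⇒ -0.790239 +0.382143 = -0.408096;  D = +0.256192-0.317661i
d^3_{3,-1}: single k=0 term ⇒ +0.475908;  D = +0.450488-0.153456i
Y_3^{m'}(θ=0.53,φ=1.1132) and Σ D·Y over m':
  (-0.4144+0.2653i)·(-0.0529+0.0106i)  (-0.3817+0.0022i)·(-0.1374-0.1786i)  (+0.1254+0.0783i)·(+0.1965-0.3990i)  (+0.1876+0.3895i)·(+0.2325+0.0000i)  (-0.0117+0.1012i)·(-0.1965-0.3990i)  (+0.2562-0.3177i)·(-0.1374+0.1786i)  (+0.4505-0.1535i)·(+0.0529+0.0106i)
Y_3^-1(R⁻¹ n̂) = +0.261055+0.176250i

Re=0.2611 Im=0.1762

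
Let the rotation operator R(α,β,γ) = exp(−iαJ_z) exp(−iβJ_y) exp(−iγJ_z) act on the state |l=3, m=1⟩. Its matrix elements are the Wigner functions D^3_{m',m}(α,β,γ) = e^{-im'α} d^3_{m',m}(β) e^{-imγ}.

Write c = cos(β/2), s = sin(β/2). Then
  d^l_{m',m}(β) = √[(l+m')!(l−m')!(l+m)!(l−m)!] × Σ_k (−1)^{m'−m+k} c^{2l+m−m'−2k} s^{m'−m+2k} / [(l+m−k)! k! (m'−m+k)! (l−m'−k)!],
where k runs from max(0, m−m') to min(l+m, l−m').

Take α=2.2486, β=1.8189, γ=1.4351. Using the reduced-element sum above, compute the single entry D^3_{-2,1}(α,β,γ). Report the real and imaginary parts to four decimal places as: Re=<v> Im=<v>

Split into d^3_{-2,1}(β=1.8189) × two z-phases.
With c≡cos(β/2)=0.614180 and s≡sin(β/2)=0.789166, N=[1·120·24·2]^{1/2}=75.894664
k: max(0,(1)−(-2))=3 … min(3+(1),3−(-2))=4
  k=3: (−1)^0·75.8947/(12)·0.6142^3·0.7892^3 = +0.720148
  k=4: (−1)^1·75.8947/(24)·0.6142^1·0.7892^5 = -0.594480
d^3_{-2,1}(1.8189) = +0.720148 -0.594480 = +0.125668
D = (-0.213532-0.976936i)·(+0.125668)·(+0.135280-0.990807i) = -0.125271+0.009979i

Re=-0.1253 Im=0.0100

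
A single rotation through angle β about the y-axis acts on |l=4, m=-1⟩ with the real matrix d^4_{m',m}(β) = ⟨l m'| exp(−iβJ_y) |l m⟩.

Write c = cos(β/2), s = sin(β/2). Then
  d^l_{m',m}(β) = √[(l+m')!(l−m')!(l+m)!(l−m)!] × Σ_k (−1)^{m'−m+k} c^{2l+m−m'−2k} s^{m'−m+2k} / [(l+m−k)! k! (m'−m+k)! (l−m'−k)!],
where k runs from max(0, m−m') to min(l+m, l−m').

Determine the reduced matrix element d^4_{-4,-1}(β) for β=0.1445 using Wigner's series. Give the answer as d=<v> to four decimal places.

d=0.0028

d^4_{-4,-1}(β=0.1445) via Wigner's sum:
With c≡cos(β/2)=0.997391 and s≡sin(β/2)=0.072187, N=[1·40320·6·120]^{1/2}=5387.986637
k∈{3} keeps every argument non-negative
  k=3: (−1)^0·5387.9866/(720)·0.9974^5·0.0722^3 = +0.002778
d^4_{-4,-1}(0.1445) = +0.002778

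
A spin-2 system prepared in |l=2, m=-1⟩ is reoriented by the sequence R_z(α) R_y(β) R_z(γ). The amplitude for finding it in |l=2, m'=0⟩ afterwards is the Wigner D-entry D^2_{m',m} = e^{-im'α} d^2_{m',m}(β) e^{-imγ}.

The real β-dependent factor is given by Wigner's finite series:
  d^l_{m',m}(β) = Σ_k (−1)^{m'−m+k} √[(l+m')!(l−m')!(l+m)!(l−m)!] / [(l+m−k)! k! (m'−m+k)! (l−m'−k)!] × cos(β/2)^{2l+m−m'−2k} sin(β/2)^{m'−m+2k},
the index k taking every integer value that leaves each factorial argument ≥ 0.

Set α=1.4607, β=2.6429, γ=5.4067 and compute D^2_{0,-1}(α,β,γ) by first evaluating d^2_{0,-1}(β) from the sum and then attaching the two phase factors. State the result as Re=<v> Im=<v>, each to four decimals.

D^2_{0,-1}(1.4607,2.6429,5.4067) = e^{-i·0·1.4607}·d^2_{0,-1}(2.6429)·e^{-i·-1·5.4067}. Compute d first:
Half-angle: c=0.246771, s=0.969074. N=√(2·2·1·6)=4.898979
Admissible k: 0..1 (factorial args all ≥0)
  k=0: (−1)^1·4.8990/(2)·0.2468^3·0.9691^1 = -0.035671
  k=1: (−1)^2·4.8990/(2)·0.2468^1·0.9691^3 = +0.550098
d^2_{0,-1}(2.6429) = -0.035671 +0.550098 = +0.514427
D = (+1.000000+0.000000i)·(+0.514427)·(+0.639856-0.768495i) = +0.329159-0.395334i

Re=0.3292 Im=-0.3953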